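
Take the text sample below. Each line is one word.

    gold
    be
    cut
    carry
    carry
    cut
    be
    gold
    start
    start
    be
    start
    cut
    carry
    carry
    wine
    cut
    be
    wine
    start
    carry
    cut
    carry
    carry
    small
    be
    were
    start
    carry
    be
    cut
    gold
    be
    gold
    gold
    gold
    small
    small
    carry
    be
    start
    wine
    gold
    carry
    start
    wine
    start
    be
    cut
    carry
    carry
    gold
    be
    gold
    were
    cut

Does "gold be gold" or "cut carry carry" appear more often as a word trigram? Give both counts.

"gold be gold": 2 occurrences
"cut carry carry": 4 occurrences

"cut carry carry" (4 vs 2)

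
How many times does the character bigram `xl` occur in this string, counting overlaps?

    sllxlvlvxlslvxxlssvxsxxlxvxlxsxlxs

6

Sliding a length-2 window over the 34 characters (33 positions):
  position 4–5: xl
  position 9–10: xl
  position 15–16: xl
  position 23–24: xl
  position 27–28: xl
  position 31–32: xl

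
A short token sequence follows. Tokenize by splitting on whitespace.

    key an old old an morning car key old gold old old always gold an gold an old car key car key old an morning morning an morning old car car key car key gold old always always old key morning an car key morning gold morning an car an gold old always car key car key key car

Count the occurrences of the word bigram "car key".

Scanning the 58 overlapping bigram windows for "car key":
  position 7–8: car key
  position 19–20: car key
  position 21–22: car key
  position 31–32: car key
  position 33–34: car key
  position 43–44: car key
  position 54–55: car key
  position 56–57: car key

8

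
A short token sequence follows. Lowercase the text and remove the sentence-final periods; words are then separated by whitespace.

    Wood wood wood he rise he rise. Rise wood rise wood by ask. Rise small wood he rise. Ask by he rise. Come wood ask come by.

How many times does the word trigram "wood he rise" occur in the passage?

Scanning the 25 overlapping trigram windows for "wood he rise":
  position 3–5: wood he rise
  position 16–18: wood he rise

2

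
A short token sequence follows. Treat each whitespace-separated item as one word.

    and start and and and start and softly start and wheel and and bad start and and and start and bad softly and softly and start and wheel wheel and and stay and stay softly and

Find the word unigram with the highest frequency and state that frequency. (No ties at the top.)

"and", 19 times

Unigram frequencies (highest first):
  and: 19
  start: 6
  softly: 4
  wheel: 3
  bad: 2
  stay: 2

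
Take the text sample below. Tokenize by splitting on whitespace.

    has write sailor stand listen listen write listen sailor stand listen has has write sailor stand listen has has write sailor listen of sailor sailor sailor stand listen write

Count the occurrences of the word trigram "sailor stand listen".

Scanning the 27 overlapping trigram windows for "sailor stand listen":
  position 3–5: sailor stand listen
  position 9–11: sailor stand listen
  position 15–17: sailor stand listen
  position 26–28: sailor stand listen

4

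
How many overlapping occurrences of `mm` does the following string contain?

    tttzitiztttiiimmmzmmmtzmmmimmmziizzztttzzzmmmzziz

10

Sliding a length-2 window over the 49 characters (48 positions):
  position 15–16: mm
  position 16–17: mm
  position 19–20: mm
  position 20–21: mm
  position 24–25: mm
  position 25–26: mm
  position 28–29: mm
  position 29–30: mm
  position 43–44: mm
  position 44–45: mm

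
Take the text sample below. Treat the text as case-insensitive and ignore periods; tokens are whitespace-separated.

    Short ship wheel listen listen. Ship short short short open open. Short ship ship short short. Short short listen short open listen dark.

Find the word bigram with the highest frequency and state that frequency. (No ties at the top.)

"short short", 5 times

Bigram frequencies (highest first):
  short short: 5
  short ship: 2
  ship short: 2
  short open: 2
  ship wheel: 1
  wheel listen: 1
  … (9 more, each ≤ 1)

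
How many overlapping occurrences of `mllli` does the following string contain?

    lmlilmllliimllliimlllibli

3

Sliding a length-5 window over the 25 characters (21 positions):
  position 6–10: mllli
  position 12–16: mllli
  position 18–22: mllli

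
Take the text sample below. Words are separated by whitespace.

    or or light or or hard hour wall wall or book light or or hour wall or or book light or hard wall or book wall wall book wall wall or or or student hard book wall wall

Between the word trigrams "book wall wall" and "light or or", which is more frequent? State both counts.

"book wall wall": 3 occurrences
"light or or": 2 occurrences

"book wall wall" (3 vs 2)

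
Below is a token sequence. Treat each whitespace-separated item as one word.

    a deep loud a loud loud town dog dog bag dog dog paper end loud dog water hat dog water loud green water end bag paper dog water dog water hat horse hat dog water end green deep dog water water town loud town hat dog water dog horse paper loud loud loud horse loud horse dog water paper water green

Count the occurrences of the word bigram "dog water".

8

Scanning the 60 overlapping bigram windows for "dog water":
  position 16–17: dog water
  position 19–20: dog water
  position 27–28: dog water
  position 29–30: dog water
  position 34–35: dog water
  position 39–40: dog water
  position 46–47: dog water
  position 57–58: dog water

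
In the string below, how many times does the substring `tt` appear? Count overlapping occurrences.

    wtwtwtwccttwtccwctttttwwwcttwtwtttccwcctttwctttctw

Sliding a length-2 window over the 50 characters (49 positions):
  position 10–11: tt
  position 18–19: tt
  position 19–20: tt
  position 20–21: tt
  position 21–22: tt
  position 27–28: tt
  position 32–33: tt
  position 33–34: tt
  position 40–41: tt
  position 41–42: tt
  … (2 more)

12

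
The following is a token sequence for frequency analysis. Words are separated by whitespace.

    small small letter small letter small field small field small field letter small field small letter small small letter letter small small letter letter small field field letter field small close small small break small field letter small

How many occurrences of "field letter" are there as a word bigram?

3

Scanning the 37 overlapping bigram windows for "field letter":
  position 11–12: field letter
  position 27–28: field letter
  position 36–37: field letter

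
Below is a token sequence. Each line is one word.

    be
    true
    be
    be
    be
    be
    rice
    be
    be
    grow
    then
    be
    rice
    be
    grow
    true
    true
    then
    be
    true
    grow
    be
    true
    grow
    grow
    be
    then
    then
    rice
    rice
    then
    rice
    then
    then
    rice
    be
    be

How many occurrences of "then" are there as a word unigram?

Scanning the 37 tokens for "then":
  position 11: then
  position 18: then
  position 27: then
  position 28: then
  position 31: then
  position 33: then
  position 34: then

7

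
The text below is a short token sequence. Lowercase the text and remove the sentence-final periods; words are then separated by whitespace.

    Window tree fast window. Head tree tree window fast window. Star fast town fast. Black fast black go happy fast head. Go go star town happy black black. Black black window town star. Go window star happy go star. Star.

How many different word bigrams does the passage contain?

40 tokens → 39 bigram windows in total.
Repeated bigrams (each contributes count−1 duplicates):
  black black: 3
  fast black: 2
  fast window: 2
  go star: 2
  window star: 2
6 duplicate windows → 39 − 6 = 33 distinct.

33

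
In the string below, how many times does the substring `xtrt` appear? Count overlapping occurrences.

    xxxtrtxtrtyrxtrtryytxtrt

Sliding a length-4 window over the 24 characters (21 positions):
  position 3–6: xtrt
  position 7–10: xtrt
  position 13–16: xtrt
  position 21–24: xtrt

4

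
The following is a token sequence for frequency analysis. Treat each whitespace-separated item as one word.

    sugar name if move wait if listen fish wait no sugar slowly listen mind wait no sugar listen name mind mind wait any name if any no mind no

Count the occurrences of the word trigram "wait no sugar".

Scanning the 27 overlapping trigram windows for "wait no sugar":
  position 9–11: wait no sugar
  position 15–17: wait no sugar

2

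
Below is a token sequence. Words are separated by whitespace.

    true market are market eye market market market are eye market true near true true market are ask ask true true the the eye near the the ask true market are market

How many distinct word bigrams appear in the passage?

20

32 tokens → 31 bigram windows in total.
Repeated bigrams (each contributes count−1 duplicates):
  market are: 4
  true market: 3
  are market: 2
  ask true: 2
  eye market: 2
  market market: 2
  the the: 2
  true true: 2
11 duplicate windows → 31 − 11 = 20 distinct.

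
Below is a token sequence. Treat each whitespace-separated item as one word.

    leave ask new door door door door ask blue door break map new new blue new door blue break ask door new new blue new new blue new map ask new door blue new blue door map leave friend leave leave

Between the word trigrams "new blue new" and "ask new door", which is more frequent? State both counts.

"new blue new": 3 occurrences
"ask new door": 2 occurrences

"new blue new" (3 vs 2)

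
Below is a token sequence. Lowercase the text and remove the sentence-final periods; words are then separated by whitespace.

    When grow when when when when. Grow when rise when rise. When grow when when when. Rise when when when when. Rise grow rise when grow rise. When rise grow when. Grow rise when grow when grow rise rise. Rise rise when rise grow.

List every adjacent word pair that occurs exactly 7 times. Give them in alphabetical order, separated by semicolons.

rise when; when grow

Bigram counts meeting the condition (exactly 7 times):
  rise when: 7
  when grow: 7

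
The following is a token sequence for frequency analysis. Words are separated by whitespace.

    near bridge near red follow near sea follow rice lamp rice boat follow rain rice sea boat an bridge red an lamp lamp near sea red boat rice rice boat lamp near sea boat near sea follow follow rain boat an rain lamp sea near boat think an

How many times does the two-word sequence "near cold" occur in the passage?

Scanning the 47 overlapping bigram windows for "near cold":
  (none found)

0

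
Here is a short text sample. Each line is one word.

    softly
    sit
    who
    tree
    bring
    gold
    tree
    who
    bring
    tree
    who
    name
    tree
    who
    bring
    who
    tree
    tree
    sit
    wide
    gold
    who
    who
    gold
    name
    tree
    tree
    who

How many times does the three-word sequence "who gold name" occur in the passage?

1

Scanning the 26 overlapping trigram windows for "who gold name":
  position 23–25: who gold name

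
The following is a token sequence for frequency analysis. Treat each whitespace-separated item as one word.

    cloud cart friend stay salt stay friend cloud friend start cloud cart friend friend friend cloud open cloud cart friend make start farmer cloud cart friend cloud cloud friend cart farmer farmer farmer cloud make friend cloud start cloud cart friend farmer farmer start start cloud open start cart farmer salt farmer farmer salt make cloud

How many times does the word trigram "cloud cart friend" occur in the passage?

5

Scanning the 54 overlapping trigram windows for "cloud cart friend":
  position 1–3: cloud cart friend
  position 11–13: cloud cart friend
  position 18–20: cloud cart friend
  position 24–26: cloud cart friend
  position 39–41: cloud cart friend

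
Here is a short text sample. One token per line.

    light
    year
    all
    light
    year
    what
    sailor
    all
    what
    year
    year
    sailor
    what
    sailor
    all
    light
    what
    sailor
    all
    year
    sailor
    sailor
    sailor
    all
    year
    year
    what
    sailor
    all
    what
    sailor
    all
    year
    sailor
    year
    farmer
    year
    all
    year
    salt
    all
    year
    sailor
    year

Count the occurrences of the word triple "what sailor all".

Scanning the 42 overlapping trigram windows for "what sailor all":
  position 6–8: what sailor all
  position 13–15: what sailor all
  position 17–19: what sailor all
  position 27–29: what sailor all
  position 30–32: what sailor all

5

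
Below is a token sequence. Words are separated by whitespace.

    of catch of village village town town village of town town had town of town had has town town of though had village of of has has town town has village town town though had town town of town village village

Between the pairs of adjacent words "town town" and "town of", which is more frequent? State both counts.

"town town": 6 occurrences
"town of": 3 occurrences

"town town" (6 vs 3)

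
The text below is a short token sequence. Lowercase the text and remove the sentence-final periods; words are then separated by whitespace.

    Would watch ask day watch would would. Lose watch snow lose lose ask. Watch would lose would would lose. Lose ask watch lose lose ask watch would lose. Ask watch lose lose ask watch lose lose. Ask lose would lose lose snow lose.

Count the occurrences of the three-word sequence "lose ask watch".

Scanning the 41 overlapping trigram windows for "lose ask watch":
  position 12–14: lose ask watch
  position 20–22: lose ask watch
  position 24–26: lose ask watch
  position 28–30: lose ask watch
  position 32–34: lose ask watch

5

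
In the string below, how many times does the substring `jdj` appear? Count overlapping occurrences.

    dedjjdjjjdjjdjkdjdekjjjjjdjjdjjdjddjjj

6

Sliding a length-3 window over the 38 characters (36 positions):
  position 5–7: jdj
  position 9–11: jdj
  position 12–14: jdj
  position 25–27: jdj
  position 28–30: jdj
  position 31–33: jdj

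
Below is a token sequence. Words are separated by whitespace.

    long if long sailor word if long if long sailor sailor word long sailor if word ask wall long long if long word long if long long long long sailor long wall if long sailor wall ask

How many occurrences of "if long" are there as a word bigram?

Scanning the 36 overlapping bigram windows for "if long":
  position 2–3: if long
  position 6–7: if long
  position 8–9: if long
  position 21–22: if long
  position 25–26: if long
  position 33–34: if long

6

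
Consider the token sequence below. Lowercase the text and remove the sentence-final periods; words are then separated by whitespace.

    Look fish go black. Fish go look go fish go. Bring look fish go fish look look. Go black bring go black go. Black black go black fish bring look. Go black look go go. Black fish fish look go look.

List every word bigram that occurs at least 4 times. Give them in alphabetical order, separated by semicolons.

fish go; go black; look go

Bigram counts meeting the condition (at least 4 times):
  fish go: 4
  go black: 7
  look go: 5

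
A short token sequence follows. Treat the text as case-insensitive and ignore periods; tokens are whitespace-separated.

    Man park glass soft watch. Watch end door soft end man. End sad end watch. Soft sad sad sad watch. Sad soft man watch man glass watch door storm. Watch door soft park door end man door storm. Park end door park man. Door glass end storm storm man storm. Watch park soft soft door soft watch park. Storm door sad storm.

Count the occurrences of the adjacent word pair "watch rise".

0

Scanning the 61 overlapping bigram windows for "watch rise":
  (none found)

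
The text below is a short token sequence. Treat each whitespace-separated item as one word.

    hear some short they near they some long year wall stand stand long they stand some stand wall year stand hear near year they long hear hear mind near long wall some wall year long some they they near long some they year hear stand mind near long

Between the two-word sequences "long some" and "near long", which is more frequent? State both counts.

"near long" (3 vs 2)

"long some": 2 occurrences
"near long": 3 occurrences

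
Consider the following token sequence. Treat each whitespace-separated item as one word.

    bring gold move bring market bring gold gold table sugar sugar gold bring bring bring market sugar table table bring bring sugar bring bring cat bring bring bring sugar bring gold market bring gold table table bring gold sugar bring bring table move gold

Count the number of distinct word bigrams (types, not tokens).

44 tokens → 43 bigram windows in total.
Repeated bigrams (each contributes count−1 duplicates):
  bring bring: 7
  bring gold: 5
  sugar bring: 3
  bring market: 2
  bring sugar: 2
  gold table: 2
  market bring: 2
  table bring: 2
  … (1 more repeated)
18 duplicate windows → 43 − 18 = 25 distinct.

25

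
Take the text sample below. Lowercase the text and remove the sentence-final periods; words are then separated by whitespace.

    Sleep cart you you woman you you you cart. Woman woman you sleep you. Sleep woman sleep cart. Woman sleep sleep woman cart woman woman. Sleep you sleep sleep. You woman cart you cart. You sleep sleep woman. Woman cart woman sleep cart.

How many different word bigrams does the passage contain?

43 tokens → 42 bigram windows in total.
Repeated bigrams (each contributes count−1 duplicates):
  cart woman: 4
  woman sleep: 4
  you sleep: 4
  cart you: 3
  sleep cart: 3
  sleep sleep: 3
  sleep woman: 3
  sleep you: 3
  … (6 more repeated)
28 duplicate windows → 42 − 28 = 14 distinct.

14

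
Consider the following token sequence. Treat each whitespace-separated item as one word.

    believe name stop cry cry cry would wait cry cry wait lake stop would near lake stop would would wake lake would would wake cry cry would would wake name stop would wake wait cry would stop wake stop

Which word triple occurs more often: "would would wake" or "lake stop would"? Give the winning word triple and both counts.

"would would wake" (3 vs 2)

"would would wake": 3 occurrences
"lake stop would": 2 occurrences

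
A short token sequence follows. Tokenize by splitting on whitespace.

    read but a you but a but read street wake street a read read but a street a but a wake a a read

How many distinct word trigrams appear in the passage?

21

24 tokens → 22 trigram windows in total.
Repeated trigrams (each contributes count−1 duplicates):
  read but a: 2
1 duplicate windows → 22 − 1 = 21 distinct.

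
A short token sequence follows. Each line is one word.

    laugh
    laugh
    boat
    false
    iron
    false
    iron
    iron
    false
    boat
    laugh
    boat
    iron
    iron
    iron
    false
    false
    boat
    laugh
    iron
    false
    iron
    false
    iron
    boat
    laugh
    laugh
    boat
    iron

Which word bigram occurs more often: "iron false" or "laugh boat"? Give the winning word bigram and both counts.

"iron false": 5 occurrences
"laugh boat": 3 occurrences

"iron false" (5 vs 3)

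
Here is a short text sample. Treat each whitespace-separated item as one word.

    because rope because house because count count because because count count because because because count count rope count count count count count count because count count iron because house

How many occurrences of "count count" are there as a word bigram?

9

Scanning the 28 overlapping bigram windows for "count count":
  position 6–7: count count
  position 10–11: count count
  position 15–16: count count
  position 18–19: count count
  position 19–20: count count
  position 20–21: count count
  position 21–22: count count
  position 22–23: count count
  position 25–26: count count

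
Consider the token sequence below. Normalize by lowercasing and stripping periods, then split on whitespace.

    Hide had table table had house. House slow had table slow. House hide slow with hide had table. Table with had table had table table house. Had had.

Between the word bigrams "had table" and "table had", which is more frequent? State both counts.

"had table": 5 occurrences
"table had": 2 occurrences

"had table" (5 vs 2)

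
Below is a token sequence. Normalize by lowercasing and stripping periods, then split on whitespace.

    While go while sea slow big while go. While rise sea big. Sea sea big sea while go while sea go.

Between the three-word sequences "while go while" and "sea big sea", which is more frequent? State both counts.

"while go while" (3 vs 2)

"while go while": 3 occurrences
"sea big sea": 2 occurrences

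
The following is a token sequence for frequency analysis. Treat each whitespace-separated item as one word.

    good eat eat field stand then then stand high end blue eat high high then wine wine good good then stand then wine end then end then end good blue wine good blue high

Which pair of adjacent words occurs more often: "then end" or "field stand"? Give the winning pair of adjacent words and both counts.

"then end": 2 occurrences
"field stand": 1 occurrence

"then end" (2 vs 1)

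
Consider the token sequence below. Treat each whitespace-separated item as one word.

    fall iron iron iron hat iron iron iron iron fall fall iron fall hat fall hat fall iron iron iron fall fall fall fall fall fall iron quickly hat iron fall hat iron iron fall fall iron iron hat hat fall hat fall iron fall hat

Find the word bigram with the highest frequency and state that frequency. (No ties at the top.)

Bigram frequencies (highest first):
  iron iron: 9
  fall fall: 7
  fall iron: 6
  iron fall: 6
  fall hat: 5
  hat fall: 4
  … (5 more, each ≤ 3)

"iron iron", 9 times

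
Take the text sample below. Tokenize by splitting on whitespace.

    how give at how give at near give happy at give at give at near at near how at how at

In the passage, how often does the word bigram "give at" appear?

Scanning the 20 overlapping bigram windows for "give at":
  position 2–3: give at
  position 5–6: give at
  position 11–12: give at
  position 13–14: give at

4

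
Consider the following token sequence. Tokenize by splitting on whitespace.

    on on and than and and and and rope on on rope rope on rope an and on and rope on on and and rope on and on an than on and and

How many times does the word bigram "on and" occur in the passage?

5

Scanning the 32 overlapping bigram windows for "on and":
  position 2–3: on and
  position 18–19: on and
  position 22–23: on and
  position 26–27: on and
  position 31–32: on and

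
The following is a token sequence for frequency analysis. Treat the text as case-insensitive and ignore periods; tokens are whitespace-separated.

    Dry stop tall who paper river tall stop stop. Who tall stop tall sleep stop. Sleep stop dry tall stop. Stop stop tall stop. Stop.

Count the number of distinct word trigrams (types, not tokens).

21

25 tokens → 23 trigram windows in total.
Repeated trigrams (each contributes count−1 duplicates):
  tall stop stop: 3
2 duplicate windows → 23 − 2 = 21 distinct.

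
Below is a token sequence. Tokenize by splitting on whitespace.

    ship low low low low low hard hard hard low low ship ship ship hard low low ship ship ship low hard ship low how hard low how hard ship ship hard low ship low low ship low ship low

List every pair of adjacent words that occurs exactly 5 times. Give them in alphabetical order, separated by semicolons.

Bigram counts meeting the condition (exactly 5 times):
  low ship: 5
  ship ship: 5

low ship; ship ship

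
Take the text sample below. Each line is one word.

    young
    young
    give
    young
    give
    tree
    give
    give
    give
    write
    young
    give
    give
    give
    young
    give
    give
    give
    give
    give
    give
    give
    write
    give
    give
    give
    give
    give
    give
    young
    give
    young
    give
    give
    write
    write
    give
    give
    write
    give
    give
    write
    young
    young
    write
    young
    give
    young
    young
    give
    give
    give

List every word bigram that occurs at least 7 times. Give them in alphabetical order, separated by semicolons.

give give; young give

Bigram counts meeting the condition (at least 7 times):
  give give: 20
  young give: 8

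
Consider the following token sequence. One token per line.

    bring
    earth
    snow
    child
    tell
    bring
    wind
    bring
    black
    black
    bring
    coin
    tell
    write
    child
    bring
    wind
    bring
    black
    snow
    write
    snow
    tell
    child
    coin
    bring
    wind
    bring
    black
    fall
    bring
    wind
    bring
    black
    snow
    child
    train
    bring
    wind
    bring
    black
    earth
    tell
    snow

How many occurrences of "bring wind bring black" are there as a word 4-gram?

5

Scanning the 41 overlapping 4-gram windows for "bring wind bring black":
  position 6–9: bring wind bring black
  position 16–19: bring wind bring black
  position 26–29: bring wind bring black
  position 31–34: bring wind bring black
  position 38–41: bring wind bring black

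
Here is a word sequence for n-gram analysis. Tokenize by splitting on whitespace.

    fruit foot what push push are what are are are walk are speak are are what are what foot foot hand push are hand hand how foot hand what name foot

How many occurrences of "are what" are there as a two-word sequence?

3

Scanning the 30 overlapping bigram windows for "are what":
  position 6–7: are what
  position 15–16: are what
  position 17–18: are what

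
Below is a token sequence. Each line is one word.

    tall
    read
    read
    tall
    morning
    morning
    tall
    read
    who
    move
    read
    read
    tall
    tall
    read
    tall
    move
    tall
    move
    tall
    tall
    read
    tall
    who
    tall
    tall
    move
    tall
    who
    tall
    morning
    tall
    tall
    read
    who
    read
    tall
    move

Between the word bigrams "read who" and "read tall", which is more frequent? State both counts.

"read tall" (5 vs 2)

"read who": 2 occurrences
"read tall": 5 occurrences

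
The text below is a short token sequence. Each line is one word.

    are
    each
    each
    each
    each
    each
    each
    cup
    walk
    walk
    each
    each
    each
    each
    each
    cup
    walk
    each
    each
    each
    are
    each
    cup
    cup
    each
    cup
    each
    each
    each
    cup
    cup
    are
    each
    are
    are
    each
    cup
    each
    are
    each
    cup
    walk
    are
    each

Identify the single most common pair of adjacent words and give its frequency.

"each each", 13 times

Bigram frequencies (highest first):
  each each: 13
  each cup: 7
  are each: 6
  cup walk: 3
  each are: 3
  cup each: 3
  … (6 more, each ≤ 2)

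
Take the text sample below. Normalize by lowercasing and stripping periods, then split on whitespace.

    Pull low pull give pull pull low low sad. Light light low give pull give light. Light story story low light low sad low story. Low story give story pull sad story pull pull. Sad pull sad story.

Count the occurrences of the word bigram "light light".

2

Scanning the 37 overlapping bigram windows for "light light":
  position 10–11: light light
  position 16–17: light light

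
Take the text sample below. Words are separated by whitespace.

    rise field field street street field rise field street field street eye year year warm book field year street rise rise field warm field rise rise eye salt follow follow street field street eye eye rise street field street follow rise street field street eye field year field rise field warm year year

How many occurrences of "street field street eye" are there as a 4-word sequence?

3

Scanning the 50 overlapping 4-gram windows for "street field street eye":
  position 9–12: street field street eye
  position 31–34: street field street eye
  position 42–45: street field street eye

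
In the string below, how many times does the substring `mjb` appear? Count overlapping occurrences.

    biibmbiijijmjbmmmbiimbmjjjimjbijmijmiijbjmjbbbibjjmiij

Sliding a length-3 window over the 54 characters (52 positions):
  position 12–14: mjb
  position 28–30: mjb
  position 42–44: mjb

3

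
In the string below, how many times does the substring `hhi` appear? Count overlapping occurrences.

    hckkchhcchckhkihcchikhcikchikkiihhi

Sliding a length-3 window over the 35 characters (33 positions):
  position 33–35: hhi

1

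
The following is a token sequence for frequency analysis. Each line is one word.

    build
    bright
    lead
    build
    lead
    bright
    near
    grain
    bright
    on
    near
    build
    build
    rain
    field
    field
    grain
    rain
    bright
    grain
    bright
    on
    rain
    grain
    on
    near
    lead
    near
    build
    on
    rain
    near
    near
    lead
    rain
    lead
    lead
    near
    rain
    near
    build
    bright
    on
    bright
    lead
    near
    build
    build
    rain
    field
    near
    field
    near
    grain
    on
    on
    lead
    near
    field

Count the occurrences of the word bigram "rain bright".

Scanning the 58 overlapping bigram windows for "rain bright":
  position 18–19: rain bright

1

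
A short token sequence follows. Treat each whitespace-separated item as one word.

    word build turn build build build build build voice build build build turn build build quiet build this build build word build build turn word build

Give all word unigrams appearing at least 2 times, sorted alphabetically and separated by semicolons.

build; turn; word

Unigram counts meeting the condition (at least 2 times):
  build: 17
  turn: 3
  word: 3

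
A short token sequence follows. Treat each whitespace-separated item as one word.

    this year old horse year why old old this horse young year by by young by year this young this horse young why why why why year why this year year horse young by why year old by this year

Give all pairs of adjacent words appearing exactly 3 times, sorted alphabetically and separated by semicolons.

horse young; this year; why why

Bigram counts meeting the condition (exactly 3 times):
  horse young: 3
  this year: 3
  why why: 3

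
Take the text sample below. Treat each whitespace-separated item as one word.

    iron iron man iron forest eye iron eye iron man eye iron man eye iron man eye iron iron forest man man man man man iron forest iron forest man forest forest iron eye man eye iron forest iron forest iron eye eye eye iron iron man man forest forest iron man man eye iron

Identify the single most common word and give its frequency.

Unigram frequencies (highest first):
  iron: 19
  man: 15
  eye: 11
  forest: 10

"iron", 19 times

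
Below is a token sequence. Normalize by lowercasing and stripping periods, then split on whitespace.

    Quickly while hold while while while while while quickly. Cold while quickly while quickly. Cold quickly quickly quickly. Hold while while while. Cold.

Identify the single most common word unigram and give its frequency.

Unigram frequencies (highest first):
  while: 11
  quickly: 7
  cold: 3
  hold: 2

"while", 11 times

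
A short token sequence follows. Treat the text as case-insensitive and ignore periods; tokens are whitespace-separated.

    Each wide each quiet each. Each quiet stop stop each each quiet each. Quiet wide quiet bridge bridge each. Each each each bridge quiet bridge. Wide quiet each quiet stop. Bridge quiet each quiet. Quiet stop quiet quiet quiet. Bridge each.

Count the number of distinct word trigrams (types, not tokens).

33

41 tokens → 39 trigram windows in total.
Repeated trigrams (each contributes count−1 duplicates):
  quiet each quiet: 3
  each each each: 2
  each each quiet: 2
  each quiet each: 2
  each quiet stop: 2
6 duplicate windows → 39 − 6 = 33 distinct.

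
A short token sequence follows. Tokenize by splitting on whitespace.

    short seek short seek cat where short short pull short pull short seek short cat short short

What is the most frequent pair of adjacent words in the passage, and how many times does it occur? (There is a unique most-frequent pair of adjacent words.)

Bigram frequencies (highest first):
  short seek: 3
  seek short: 2
  short short: 2
  short pull: 2
  pull short: 2
  seek cat: 1
  … (4 more, each ≤ 1)

"short seek", 3 times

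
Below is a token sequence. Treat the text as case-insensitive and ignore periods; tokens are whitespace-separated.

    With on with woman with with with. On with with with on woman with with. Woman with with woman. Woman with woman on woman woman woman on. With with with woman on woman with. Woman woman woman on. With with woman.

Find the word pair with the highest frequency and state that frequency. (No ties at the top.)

"with with", 9 times

Bigram frequencies (highest first):
  with with: 9
  with woman: 7
  woman with: 5
  woman woman: 5
  on with: 4
  woman on: 4
  … (2 more, each ≤ 3)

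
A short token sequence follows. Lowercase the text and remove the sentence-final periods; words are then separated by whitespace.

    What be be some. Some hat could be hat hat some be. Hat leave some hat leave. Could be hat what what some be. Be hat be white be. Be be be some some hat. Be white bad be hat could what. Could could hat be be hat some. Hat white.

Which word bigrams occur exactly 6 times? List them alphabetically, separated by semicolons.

Bigram counts meeting the condition (exactly 6 times):
  be be: 6
  be hat: 6

be be; be hat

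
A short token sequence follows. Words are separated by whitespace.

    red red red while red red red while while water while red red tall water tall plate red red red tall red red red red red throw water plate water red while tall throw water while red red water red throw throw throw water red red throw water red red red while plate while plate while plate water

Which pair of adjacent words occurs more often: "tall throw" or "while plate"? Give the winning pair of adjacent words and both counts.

"while plate" (3 vs 1)

"tall throw": 1 occurrence
"while plate": 3 occurrences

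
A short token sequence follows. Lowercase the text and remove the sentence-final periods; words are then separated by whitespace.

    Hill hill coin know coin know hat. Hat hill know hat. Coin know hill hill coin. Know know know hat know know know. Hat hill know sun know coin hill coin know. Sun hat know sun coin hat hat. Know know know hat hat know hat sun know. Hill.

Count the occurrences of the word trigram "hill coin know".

3

Scanning the 47 overlapping trigram windows for "hill coin know":
  position 2–4: hill coin know
  position 15–17: hill coin know
  position 30–32: hill coin know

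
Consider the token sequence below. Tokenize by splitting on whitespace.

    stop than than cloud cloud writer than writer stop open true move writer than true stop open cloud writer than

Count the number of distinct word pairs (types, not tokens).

15

20 tokens → 19 bigram windows in total.
Repeated bigrams (each contributes count−1 duplicates):
  writer than: 3
  cloud writer: 2
  stop open: 2
4 duplicate windows → 19 − 4 = 15 distinct.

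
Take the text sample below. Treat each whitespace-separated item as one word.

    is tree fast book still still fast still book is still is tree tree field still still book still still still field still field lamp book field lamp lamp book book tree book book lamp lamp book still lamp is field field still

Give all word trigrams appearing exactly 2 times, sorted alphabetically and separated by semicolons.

book still still; lamp lamp book

Trigram counts meeting the condition (exactly 2 times):
  book still still: 2
  lamp lamp book: 2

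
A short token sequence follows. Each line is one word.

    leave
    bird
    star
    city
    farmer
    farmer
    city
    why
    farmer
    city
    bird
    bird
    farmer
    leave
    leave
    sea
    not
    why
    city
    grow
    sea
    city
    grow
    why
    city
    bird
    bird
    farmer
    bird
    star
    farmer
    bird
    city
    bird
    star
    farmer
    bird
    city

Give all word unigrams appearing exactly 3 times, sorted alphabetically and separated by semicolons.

leave; star; why

Unigram counts meeting the condition (exactly 3 times):
  leave: 3
  star: 3
  why: 3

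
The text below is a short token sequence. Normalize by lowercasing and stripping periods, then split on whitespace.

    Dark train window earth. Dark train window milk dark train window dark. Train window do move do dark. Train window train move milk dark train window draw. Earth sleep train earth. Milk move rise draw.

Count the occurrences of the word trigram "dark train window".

Scanning the 33 overlapping trigram windows for "dark train window":
  position 1–3: dark train window
  position 5–7: dark train window
  position 9–11: dark train window
  position 12–14: dark train window
  position 18–20: dark train window
  position 24–26: dark train window

6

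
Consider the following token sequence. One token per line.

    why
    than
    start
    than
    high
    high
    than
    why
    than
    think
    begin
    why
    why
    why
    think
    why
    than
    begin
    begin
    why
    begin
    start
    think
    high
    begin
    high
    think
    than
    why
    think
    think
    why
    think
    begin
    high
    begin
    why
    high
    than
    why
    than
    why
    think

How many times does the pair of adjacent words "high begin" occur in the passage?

2

Scanning the 42 overlapping bigram windows for "high begin":
  position 24–25: high begin
  position 35–36: high begin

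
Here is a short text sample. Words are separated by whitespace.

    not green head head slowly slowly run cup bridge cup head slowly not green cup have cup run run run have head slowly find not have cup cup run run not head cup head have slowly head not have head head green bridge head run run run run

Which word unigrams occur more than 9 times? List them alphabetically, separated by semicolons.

head; run

Unigram counts meeting the condition (more than 9 times):
  head: 10
  run: 10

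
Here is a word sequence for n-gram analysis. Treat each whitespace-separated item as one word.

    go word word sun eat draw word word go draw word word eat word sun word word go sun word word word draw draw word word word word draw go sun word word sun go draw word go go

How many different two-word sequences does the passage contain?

17

39 tokens → 38 bigram windows in total.
Repeated bigrams (each contributes count−1 duplicates):
  word word: 10
  draw word: 4
  sun word: 3
  word go: 3
  word sun: 3
  go draw: 2
  go sun: 2
  word draw: 2
21 duplicate windows → 38 − 21 = 17 distinct.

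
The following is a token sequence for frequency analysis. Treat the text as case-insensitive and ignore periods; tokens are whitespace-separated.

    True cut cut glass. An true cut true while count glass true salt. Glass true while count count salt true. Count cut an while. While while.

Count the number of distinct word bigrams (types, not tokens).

26 tokens → 25 bigram windows in total.
Repeated bigrams (each contributes count−1 duplicates):
  glass true: 2
  true cut: 2
  true while: 2
  while count: 2
  while while: 2
5 duplicate windows → 25 − 5 = 20 distinct.

20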